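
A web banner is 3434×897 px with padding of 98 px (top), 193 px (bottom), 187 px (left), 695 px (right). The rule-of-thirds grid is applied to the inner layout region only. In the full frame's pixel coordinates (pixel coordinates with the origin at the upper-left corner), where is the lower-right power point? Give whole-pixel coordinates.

x = 1888 px, y = 502 px

Content width = 3434 − 187 − 695 = 2552 px; content height = 897 − 98 − 193 = 606 px.
Lower-right is two-thirds across and two-thirds down within the inner layout region.
x = 187 + 2 × 2552/3 = 187 + 1701.33 ≈ 1888
y = 98 + 2 × 606/3 = 98 + 404.00 ≈ 502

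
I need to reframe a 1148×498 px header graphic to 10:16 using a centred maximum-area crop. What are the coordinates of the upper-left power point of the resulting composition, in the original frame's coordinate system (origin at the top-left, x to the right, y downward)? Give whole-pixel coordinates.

x = 522 px, y = 166 px

1148/498 > 10/16, so the 10:16 crop keeps the full height 498 and trims width to 498 × 10/16 = 311.25 px.
Left offset = (1148 − 311.25)/2 = 418.38 px; top offset = 0.
Upper-left is one-third across and one-third down within the crop:
x = 418.38 + 1 × 311.25/3 ≈ 522; y = 0.00 + 1 × 498.00/3 ≈ 166.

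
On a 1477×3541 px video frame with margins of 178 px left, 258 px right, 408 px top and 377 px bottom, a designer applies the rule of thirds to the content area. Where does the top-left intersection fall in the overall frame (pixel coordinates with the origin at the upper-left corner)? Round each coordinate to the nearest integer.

Content width = 1477 − 178 − 258 = 1041 px; content height = 3541 − 408 − 377 = 2756 px.
Top-left is one-third across and one-third down within the content area.
x = 178 + 1 × 1041/3 = 178 + 347.00 ≈ 525
y = 408 + 1 × 2756/3 = 408 + 918.67 ≈ 1327

(525, 1327)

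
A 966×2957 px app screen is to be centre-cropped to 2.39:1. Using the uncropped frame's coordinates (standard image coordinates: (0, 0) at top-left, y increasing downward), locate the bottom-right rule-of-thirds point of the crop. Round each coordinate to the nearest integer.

966/2957 < 2.39/1, so the 2.39:1 crop keeps the full width 966 and trims height to 966 × 1/2.39 = 404.18 px.
Top offset = (2957 − 404.18)/2 = 1276.41 px; left offset = 0.
Bottom-right is two-thirds across and two-thirds down within the crop:
x = 0.00 + 2 × 966.00/3 ≈ 644; y = 1276.41 + 2 × 404.18/3 ≈ 1546.

(644, 1546)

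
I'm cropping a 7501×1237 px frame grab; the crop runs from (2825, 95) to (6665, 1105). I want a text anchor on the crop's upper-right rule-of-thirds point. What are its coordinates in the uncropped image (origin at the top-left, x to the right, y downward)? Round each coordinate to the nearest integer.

Crop width = 6665 − 2825 = 3840 px; one third is 1280.00 px.
Crop height = 1105 − 95 = 1010 px; one third is 336.67 px.
The upper-right point is two-thirds across and one-third down within the crop:
x = 2825 + 2 × 1280.00 ≈ 5385; y = 95 + 1 × 336.67 ≈ 432.

(5385, 432)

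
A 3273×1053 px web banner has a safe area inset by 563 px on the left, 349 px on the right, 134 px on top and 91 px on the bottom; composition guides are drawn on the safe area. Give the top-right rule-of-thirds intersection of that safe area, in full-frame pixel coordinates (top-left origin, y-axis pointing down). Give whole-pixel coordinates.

x = 2137 px, y = 410 px

Content width = 3273 − 563 − 349 = 2361 px; content height = 1053 − 134 − 91 = 828 px.
Top-right is two-thirds across and one-third down within the safe area.
x = 563 + 2 × 2361/3 = 563 + 1574.00 ≈ 2137
y = 134 + 1 × 828/3 = 134 + 276.00 ≈ 410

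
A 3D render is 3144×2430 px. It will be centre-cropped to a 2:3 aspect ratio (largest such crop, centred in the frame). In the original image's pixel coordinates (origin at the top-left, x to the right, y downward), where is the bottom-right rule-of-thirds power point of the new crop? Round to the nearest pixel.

3144/2430 > 2/3, so the 2:3 crop keeps the full height 2430 and trims width to 2430 × 2/3 = 1620.00 px.
Left offset = (3144 − 1620.00)/2 = 762.00 px; top offset = 0.
Bottom-right is two-thirds across and two-thirds down within the crop:
x = 762.00 + 2 × 1620.00/3 ≈ 1842; y = 0.00 + 2 × 2430.00/3 ≈ 1620.

x = 1842 px, y = 1620 px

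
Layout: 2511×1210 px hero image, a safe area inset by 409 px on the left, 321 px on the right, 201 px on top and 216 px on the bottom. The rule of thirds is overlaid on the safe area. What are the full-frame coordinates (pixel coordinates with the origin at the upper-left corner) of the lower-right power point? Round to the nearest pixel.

Content width = 2511 − 409 − 321 = 1781 px; content height = 1210 − 201 − 216 = 793 px.
Lower-right is two-thirds across and two-thirds down within the safe area.
x = 409 + 2 × 1781/3 = 409 + 1187.33 ≈ 1596
y = 201 + 2 × 793/3 = 201 + 528.67 ≈ 730

(1596, 730)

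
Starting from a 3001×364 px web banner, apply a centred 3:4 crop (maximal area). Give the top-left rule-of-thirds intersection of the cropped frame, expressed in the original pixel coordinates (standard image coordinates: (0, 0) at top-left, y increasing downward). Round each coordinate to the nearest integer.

(1455, 121)

3001/364 > 3/4, so the 3:4 crop keeps the full height 364 and trims width to 364 × 3/4 = 273.00 px.
Left offset = (3001 − 273.00)/2 = 1364.00 px; top offset = 0.
Top-left is one-third across and one-third down within the crop:
x = 1364.00 + 1 × 273.00/3 ≈ 1455; y = 0.00 + 1 × 364.00/3 ≈ 121.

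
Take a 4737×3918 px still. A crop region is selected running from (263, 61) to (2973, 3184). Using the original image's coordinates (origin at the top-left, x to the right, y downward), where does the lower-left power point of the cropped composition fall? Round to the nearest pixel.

(1166, 2143)

Crop width = 2973 − 263 = 2710 px; one third is 903.33 px.
Crop height = 3184 − 61 = 3123 px; one third is 1041.00 px.
The lower-left point is one-third across and two-thirds down within the crop:
x = 263 + 1 × 903.33 ≈ 1166; y = 61 + 2 × 1041.00 ≈ 2143.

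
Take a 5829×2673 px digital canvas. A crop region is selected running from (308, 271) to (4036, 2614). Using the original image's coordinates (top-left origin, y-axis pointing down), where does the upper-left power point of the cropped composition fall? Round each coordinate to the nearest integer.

(1551, 1052)

Crop width = 4036 − 308 = 3728 px; one third is 1242.67 px.
Crop height = 2614 − 271 = 2343 px; one third is 781.00 px.
The upper-left point is one-third across and one-third down within the crop:
x = 308 + 1 × 1242.67 ≈ 1551; y = 271 + 1 × 781.00 ≈ 1052.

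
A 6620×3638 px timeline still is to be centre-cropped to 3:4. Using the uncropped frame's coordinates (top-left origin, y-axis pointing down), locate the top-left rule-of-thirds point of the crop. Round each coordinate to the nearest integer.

6620/3638 > 3/4, so the 3:4 crop keeps the full height 3638 and trims width to 3638 × 3/4 = 2728.50 px.
Left offset = (6620 − 2728.50)/2 = 1945.75 px; top offset = 0.
Top-left is one-third across and one-third down within the crop:
x = 1945.75 + 1 × 2728.50/3 ≈ 2855; y = 0.00 + 1 × 3638.00/3 ≈ 1213.

(2855, 1213)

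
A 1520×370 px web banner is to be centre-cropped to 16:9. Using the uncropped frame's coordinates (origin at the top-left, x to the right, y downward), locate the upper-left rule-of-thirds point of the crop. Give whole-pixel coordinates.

1520/370 > 16/9, so the 16:9 crop keeps the full height 370 and trims width to 370 × 16/9 = 657.78 px.
Left offset = (1520 − 657.78)/2 = 431.11 px; top offset = 0.
Upper-left is one-third across and one-third down within the crop:
x = 431.11 + 1 × 657.78/3 ≈ 650; y = 0.00 + 1 × 370.00/3 ≈ 123.

(650, 123)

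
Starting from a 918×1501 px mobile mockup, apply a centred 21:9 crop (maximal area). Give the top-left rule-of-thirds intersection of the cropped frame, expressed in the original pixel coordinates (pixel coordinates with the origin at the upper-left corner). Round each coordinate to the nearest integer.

(306, 685)

918/1501 < 21/9, so the 21:9 crop keeps the full width 918 and trims height to 918 × 9/21 = 393.43 px.
Top offset = (1501 − 393.43)/2 = 553.79 px; left offset = 0.
Top-left is one-third across and one-third down within the crop:
x = 0.00 + 1 × 918.00/3 ≈ 306; y = 553.79 + 1 × 393.43/3 ≈ 685.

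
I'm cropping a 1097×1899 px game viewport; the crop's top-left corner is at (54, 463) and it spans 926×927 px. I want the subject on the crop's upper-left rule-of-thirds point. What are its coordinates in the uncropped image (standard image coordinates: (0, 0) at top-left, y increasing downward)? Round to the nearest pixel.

x = 363 px, y = 772 px

One third of the crop width 926 is 308.67 px.
One third of the crop height 927 is 309.00 px.
The upper-left point is one-third across and one-third down within the crop:
x = 54 + 1 × 308.67 ≈ 363; y = 463 + 1 × 309.00 ≈ 772.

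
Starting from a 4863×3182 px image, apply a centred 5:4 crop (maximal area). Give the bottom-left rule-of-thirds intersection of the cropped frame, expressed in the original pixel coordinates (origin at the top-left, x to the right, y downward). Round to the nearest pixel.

4863/3182 > 5/4, so the 5:4 crop keeps the full height 3182 and trims width to 3182 × 5/4 = 3977.50 px.
Left offset = (4863 − 3977.50)/2 = 442.75 px; top offset = 0.
Bottom-left is one-third across and two-thirds down within the crop:
x = 442.75 + 1 × 3977.50/3 ≈ 1769; y = 0.00 + 2 × 3182.00/3 ≈ 2121.

(1769, 2121)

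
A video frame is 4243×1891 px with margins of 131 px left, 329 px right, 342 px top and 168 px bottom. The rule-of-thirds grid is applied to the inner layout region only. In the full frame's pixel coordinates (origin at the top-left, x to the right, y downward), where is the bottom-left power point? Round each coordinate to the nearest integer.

Content width = 4243 − 131 − 329 = 3783 px; content height = 1891 − 342 − 168 = 1381 px.
Bottom-left is one-third across and two-thirds down within the inner layout region.
x = 131 + 1 × 3783/3 = 131 + 1261.00 ≈ 1392
y = 342 + 2 × 1381/3 = 342 + 920.67 ≈ 1263

x = 1392 px, y = 1263 px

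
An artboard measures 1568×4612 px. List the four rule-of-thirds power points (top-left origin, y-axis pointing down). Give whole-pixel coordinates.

(523, 1537), (1045, 1537), (523, 3075), (1045, 3075)

One third of 1568 is 522.67; one third of 4612 is 1537.33.
Vertical third lines at x = 523 and x = 1045; horizontal third lines at y = 1537 and y = 3075.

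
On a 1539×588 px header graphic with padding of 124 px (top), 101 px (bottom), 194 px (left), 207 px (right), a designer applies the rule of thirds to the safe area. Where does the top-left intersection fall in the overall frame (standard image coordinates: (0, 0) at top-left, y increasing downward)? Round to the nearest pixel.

(573, 245)

Content width = 1539 − 194 − 207 = 1138 px; content height = 588 − 124 − 101 = 363 px.
Top-left is one-third across and one-third down within the safe area.
x = 194 + 1 × 1138/3 = 194 + 379.33 ≈ 573
y = 124 + 1 × 363/3 = 124 + 121.00 ≈ 245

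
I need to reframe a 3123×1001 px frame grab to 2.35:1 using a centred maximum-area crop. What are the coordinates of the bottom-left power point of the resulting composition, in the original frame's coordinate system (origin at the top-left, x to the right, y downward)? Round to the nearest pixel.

x = 1169 px, y = 667 px

3123/1001 > 2.35/1, so the 2.35:1 crop keeps the full height 1001 and trims width to 1001 × 2.35/1 = 2352.35 px.
Left offset = (3123 − 2352.35)/2 = 385.33 px; top offset = 0.
Bottom-left is one-third across and two-thirds down within the crop:
x = 385.33 + 1 × 2352.35/3 ≈ 1169; y = 0.00 + 2 × 1001.00/3 ≈ 667.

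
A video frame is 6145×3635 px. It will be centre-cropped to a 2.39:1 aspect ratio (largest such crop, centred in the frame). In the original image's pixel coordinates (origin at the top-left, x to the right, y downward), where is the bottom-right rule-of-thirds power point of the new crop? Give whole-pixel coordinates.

(4097, 2246)

6145/3635 < 2.39/1, so the 2.39:1 crop keeps the full width 6145 and trims height to 6145 × 1/2.39 = 2571.13 px.
Top offset = (3635 − 2571.13)/2 = 531.94 px; left offset = 0.
Bottom-right is two-thirds across and two-thirds down within the crop:
x = 0.00 + 2 × 6145.00/3 ≈ 4097; y = 531.94 + 2 × 2571.13/3 ≈ 2246.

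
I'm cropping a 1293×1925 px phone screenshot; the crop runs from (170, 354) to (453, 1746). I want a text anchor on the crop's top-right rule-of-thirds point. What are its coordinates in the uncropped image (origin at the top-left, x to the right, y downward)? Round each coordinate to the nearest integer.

Crop width = 453 − 170 = 283 px; one third is 94.33 px.
Crop height = 1746 − 354 = 1392 px; one third is 464.00 px.
The top-right point is two-thirds across and one-third down within the crop:
x = 170 + 2 × 94.33 ≈ 359; y = 354 + 1 × 464.00 ≈ 818.

x = 359 px, y = 818 px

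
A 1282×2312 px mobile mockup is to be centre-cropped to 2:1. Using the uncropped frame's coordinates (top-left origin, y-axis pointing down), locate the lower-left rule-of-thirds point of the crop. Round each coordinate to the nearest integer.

x = 427 px, y = 1263 px

1282/2312 < 2/1, so the 2:1 crop keeps the full width 1282 and trims height to 1282 × 1/2 = 641.00 px.
Top offset = (2312 − 641.00)/2 = 835.50 px; left offset = 0.
Lower-left is one-third across and two-thirds down within the crop:
x = 0.00 + 1 × 1282.00/3 ≈ 427; y = 835.50 + 2 × 641.00/3 ≈ 1263.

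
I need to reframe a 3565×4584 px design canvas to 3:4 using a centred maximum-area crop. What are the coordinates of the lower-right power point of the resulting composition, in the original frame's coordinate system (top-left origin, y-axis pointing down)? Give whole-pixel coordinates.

3565/4584 > 3/4, so the 3:4 crop keeps the full height 4584 and trims width to 4584 × 3/4 = 3438.00 px.
Left offset = (3565 − 3438.00)/2 = 63.50 px; top offset = 0.
Lower-right is two-thirds across and two-thirds down within the crop:
x = 63.50 + 2 × 3438.00/3 ≈ 2356; y = 0.00 + 2 × 4584.00/3 ≈ 3056.

(2356, 3056)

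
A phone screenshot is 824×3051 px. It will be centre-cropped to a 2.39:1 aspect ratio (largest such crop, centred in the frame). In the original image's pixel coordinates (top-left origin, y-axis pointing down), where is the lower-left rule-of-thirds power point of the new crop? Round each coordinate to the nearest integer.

x = 275 px, y = 1583 px

824/3051 < 2.39/1, so the 2.39:1 crop keeps the full width 824 and trims height to 824 × 1/2.39 = 344.77 px.
Top offset = (3051 − 344.77)/2 = 1353.12 px; left offset = 0.
Lower-left is one-third across and two-thirds down within the crop:
x = 0.00 + 1 × 824.00/3 ≈ 275; y = 1353.12 + 2 × 344.77/3 ≈ 1583.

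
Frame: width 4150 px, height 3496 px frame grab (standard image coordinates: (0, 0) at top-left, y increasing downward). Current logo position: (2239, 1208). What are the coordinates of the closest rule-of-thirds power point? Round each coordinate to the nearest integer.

Third lines: x ∈ {1383, 2767}, y ∈ {1165, 2331}.
2239 is closer to x = 2767; 1208 is closer to y = 1165.
So the nearest intersection is the upper-right power point.

x = 2767 px, y = 1165 px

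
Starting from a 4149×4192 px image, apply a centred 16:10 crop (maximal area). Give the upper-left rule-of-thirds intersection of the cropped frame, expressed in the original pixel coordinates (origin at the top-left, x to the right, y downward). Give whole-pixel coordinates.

4149/4192 < 16/10, so the 16:10 crop keeps the full width 4149 and trims height to 4149 × 10/16 = 2593.12 px.
Top offset = (4192 − 2593.12)/2 = 799.44 px; left offset = 0.
Upper-left is one-third across and one-third down within the crop:
x = 0.00 + 1 × 4149.00/3 ≈ 1383; y = 799.44 + 1 × 2593.12/3 ≈ 1664.

x = 1383 px, y = 1664 px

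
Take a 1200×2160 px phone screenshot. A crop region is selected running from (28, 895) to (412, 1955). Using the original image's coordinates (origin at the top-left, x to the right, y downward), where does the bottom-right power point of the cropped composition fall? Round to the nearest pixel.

(284, 1602)

Crop width = 412 − 28 = 384 px; one third is 128.00 px.
Crop height = 1955 − 895 = 1060 px; one third is 353.33 px.
The bottom-right point is two-thirds across and two-thirds down within the crop:
x = 28 + 2 × 128.00 ≈ 284; y = 895 + 2 × 353.33 ≈ 1602.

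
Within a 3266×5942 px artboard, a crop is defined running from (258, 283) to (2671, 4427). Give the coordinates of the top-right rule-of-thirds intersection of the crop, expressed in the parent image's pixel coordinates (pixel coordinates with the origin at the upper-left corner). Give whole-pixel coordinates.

x = 1867 px, y = 1664 px

Crop width = 2671 − 258 = 2413 px; one third is 804.33 px.
Crop height = 4427 − 283 = 4144 px; one third is 1381.33 px.
The top-right point is two-thirds across and one-third down within the crop:
x = 258 + 2 × 804.33 ≈ 1867; y = 283 + 1 × 1381.33 ≈ 1664.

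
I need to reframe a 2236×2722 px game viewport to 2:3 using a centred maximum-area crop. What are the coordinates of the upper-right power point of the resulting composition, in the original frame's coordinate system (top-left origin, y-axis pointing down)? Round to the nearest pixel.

x = 1420 px, y = 907 px

2236/2722 > 2/3, so the 2:3 crop keeps the full height 2722 and trims width to 2722 × 2/3 = 1814.67 px.
Left offset = (2236 − 1814.67)/2 = 210.67 px; top offset = 0.
Upper-right is two-thirds across and one-third down within the crop:
x = 210.67 + 2 × 1814.67/3 ≈ 1420; y = 0.00 + 1 × 2722.00/3 ≈ 907.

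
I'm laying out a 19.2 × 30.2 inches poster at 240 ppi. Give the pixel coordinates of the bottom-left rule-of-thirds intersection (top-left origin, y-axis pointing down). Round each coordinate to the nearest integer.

x = 1536 px, y = 4832 px

In pixels the canvas is 19.2 × 240 = 4608 wide and 30.2 × 240 = 7248 tall.
The bottom-left point is one-third across and two-thirds down:
x = 1 × 4608/3 ≈ 1536; y = 2 × 7248/3 ≈ 4832.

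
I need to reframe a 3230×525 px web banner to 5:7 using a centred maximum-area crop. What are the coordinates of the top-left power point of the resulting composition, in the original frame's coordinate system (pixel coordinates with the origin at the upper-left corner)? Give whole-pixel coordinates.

x = 1553 px, y = 175 px

3230/525 > 5/7, so the 5:7 crop keeps the full height 525 and trims width to 525 × 5/7 = 375.00 px.
Left offset = (3230 − 375.00)/2 = 1427.50 px; top offset = 0.
Top-left is one-third across and one-third down within the crop:
x = 1427.50 + 1 × 375.00/3 ≈ 1553; y = 0.00 + 1 × 525.00/3 ≈ 175.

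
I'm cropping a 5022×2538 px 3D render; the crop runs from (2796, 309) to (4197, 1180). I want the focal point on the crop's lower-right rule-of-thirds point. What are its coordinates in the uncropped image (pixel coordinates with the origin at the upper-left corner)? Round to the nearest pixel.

Crop width = 4197 − 2796 = 1401 px; one third is 467.00 px.
Crop height = 1180 − 309 = 871 px; one third is 290.33 px.
The lower-right point is two-thirds across and two-thirds down within the crop:
x = 2796 + 2 × 467.00 ≈ 3730; y = 309 + 2 × 290.33 ≈ 890.

x = 3730 px, y = 890 px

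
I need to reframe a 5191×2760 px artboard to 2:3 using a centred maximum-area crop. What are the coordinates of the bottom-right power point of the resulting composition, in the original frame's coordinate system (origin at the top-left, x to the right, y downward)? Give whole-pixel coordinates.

x = 2902 px, y = 1840 px

5191/2760 > 2/3, so the 2:3 crop keeps the full height 2760 and trims width to 2760 × 2/3 = 1840.00 px.
Left offset = (5191 − 1840.00)/2 = 1675.50 px; top offset = 0.
Bottom-right is two-thirds across and two-thirds down within the crop:
x = 1675.50 + 2 × 1840.00/3 ≈ 2902; y = 0.00 + 2 × 2760.00/3 ≈ 1840.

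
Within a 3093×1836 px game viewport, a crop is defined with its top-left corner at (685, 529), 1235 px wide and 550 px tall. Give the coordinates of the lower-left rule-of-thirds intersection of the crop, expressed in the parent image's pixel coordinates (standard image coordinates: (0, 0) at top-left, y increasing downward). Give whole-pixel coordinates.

(1097, 896)

One third of the crop width 1235 is 411.67 px.
One third of the crop height 550 is 183.33 px.
The lower-left point is one-third across and two-thirds down within the crop:
x = 685 + 1 × 411.67 ≈ 1097; y = 529 + 2 × 183.33 ≈ 896.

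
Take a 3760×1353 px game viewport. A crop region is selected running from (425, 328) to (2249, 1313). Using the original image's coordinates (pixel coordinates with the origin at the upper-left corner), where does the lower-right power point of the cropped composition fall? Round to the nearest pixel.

x = 1641 px, y = 985 px

Crop width = 2249 − 425 = 1824 px; one third is 608.00 px.
Crop height = 1313 − 328 = 985 px; one third is 328.33 px.
The lower-right point is two-thirds across and two-thirds down within the crop:
x = 425 + 2 × 608.00 ≈ 1641; y = 328 + 2 × 328.33 ≈ 985.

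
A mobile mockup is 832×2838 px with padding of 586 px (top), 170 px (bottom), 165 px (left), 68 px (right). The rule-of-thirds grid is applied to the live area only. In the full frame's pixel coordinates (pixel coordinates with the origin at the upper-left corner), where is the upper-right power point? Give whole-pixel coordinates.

(564, 1280)

Content width = 832 − 165 − 68 = 599 px; content height = 2838 − 586 − 170 = 2082 px.
Upper-right is two-thirds across and one-third down within the live area.
x = 165 + 2 × 599/3 = 165 + 399.33 ≈ 564
y = 586 + 1 × 2082/3 = 586 + 694.00 ≈ 1280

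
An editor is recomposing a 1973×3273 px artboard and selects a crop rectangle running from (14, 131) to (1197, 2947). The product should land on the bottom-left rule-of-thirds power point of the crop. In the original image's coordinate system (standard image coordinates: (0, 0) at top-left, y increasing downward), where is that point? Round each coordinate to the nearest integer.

x = 408 px, y = 2008 px

Crop width = 1197 − 14 = 1183 px; one third is 394.33 px.
Crop height = 2947 − 131 = 2816 px; one third is 938.67 px.
The bottom-left point is one-third across and two-thirds down within the crop:
x = 14 + 1 × 394.33 ≈ 408; y = 131 + 2 × 938.67 ≈ 2008.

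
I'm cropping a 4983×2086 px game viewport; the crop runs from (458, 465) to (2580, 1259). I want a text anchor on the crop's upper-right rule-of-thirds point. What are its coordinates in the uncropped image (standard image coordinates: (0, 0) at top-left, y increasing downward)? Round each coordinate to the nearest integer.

x = 1873 px, y = 730 px

Crop width = 2580 − 458 = 2122 px; one third is 707.33 px.
Crop height = 1259 − 465 = 794 px; one third is 264.67 px.
The upper-right point is two-thirds across and one-third down within the crop:
x = 458 + 2 × 707.33 ≈ 1873; y = 465 + 1 × 264.67 ≈ 730.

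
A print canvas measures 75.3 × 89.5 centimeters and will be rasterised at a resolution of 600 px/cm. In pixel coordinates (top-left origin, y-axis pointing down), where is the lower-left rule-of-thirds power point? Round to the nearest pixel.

In pixels the canvas is 75.3 × 600 = 45180 wide and 89.5 × 600 = 53700 tall.
The lower-left point is one-third across and two-thirds down:
x = 1 × 45180/3 ≈ 15060; y = 2 × 53700/3 ≈ 35800.

x = 15060 px, y = 35800 px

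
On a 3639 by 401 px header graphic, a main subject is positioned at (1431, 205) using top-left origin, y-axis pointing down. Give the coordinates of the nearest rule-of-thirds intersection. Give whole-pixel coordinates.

x = 1213 px, y = 267 px

Third lines: x ∈ {1213, 2426}, y ∈ {134, 267}.
1431 is closer to x = 1213; 205 is closer to y = 267.
So the nearest intersection is the lower-left power point.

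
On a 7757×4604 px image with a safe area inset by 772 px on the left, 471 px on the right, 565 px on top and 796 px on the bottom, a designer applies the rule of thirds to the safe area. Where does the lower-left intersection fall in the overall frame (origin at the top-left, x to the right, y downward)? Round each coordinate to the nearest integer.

x = 2943 px, y = 2727 px

Content width = 7757 − 772 − 471 = 6514 px; content height = 4604 − 565 − 796 = 3243 px.
Lower-left is one-third across and two-thirds down within the safe area.
x = 772 + 1 × 6514/3 = 772 + 2171.33 ≈ 2943
y = 565 + 2 × 3243/3 = 565 + 2162.00 ≈ 2727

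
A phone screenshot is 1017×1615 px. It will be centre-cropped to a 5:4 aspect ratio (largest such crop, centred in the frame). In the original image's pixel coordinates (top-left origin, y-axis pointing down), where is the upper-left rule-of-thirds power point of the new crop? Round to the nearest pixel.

x = 339 px, y = 672 px

1017/1615 < 5/4, so the 5:4 crop keeps the full width 1017 and trims height to 1017 × 4/5 = 813.60 px.
Top offset = (1615 − 813.60)/2 = 400.70 px; left offset = 0.
Upper-left is one-third across and one-third down within the crop:
x = 0.00 + 1 × 1017.00/3 ≈ 339; y = 400.70 + 1 × 813.60/3 ≈ 672.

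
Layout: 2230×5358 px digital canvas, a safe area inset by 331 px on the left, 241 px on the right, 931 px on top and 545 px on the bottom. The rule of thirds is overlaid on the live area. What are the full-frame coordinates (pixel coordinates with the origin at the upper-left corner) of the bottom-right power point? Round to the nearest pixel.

x = 1436 px, y = 3519 px

Content width = 2230 − 331 − 241 = 1658 px; content height = 5358 − 931 − 545 = 3882 px.
Bottom-right is two-thirds across and two-thirds down within the live area.
x = 331 + 2 × 1658/3 = 331 + 1105.33 ≈ 1436
y = 931 + 2 × 3882/3 = 931 + 2588.00 ≈ 3519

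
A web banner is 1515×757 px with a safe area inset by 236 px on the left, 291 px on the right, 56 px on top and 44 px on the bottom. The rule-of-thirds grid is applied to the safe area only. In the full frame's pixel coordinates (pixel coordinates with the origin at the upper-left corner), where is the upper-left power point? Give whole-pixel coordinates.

x = 565 px, y = 275 px

Content width = 1515 − 236 − 291 = 988 px; content height = 757 − 56 − 44 = 657 px.
Upper-left is one-third across and one-third down within the safe area.
x = 236 + 1 × 988/3 = 236 + 329.33 ≈ 565
y = 56 + 1 × 657/3 = 56 + 219.00 ≈ 275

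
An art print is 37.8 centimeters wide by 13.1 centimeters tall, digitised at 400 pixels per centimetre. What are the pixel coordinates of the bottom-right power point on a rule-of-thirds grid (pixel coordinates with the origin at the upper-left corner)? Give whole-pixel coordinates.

x = 10080 px, y = 3493 px

In pixels the canvas is 37.8 × 400 = 15120 wide and 13.1 × 400 = 5240 tall.
The bottom-right point is two-thirds across and two-thirds down:
x = 2 × 15120/3 ≈ 10080; y = 2 × 5240/3 ≈ 3493.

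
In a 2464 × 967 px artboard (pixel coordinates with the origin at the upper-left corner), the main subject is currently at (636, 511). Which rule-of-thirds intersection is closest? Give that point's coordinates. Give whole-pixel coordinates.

x = 821 px, y = 645 px

Third lines: x ∈ {821, 1643}, y ∈ {322, 645}.
636 is closer to x = 821; 511 is closer to y = 645.
So the nearest intersection is the lower-left power point.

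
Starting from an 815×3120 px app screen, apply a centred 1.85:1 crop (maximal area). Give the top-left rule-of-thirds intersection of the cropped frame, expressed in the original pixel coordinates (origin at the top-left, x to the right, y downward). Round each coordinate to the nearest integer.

815/3120 < 1.85/1, so the 1.85:1 crop keeps the full width 815 and trims height to 815 × 1/1.85 = 440.54 px.
Top offset = (3120 − 440.54)/2 = 1339.73 px; left offset = 0.
Top-left is one-third across and one-third down within the crop:
x = 0.00 + 1 × 815.00/3 ≈ 272; y = 1339.73 + 1 × 440.54/3 ≈ 1487.

(272, 1487)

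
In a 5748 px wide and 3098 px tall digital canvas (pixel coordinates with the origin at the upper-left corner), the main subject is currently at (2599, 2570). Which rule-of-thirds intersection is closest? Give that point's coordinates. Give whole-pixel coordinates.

Third lines: x ∈ {1916, 3832}, y ∈ {1033, 2065}.
2599 is closer to x = 1916; 2570 is closer to y = 2065.
So the nearest intersection is the lower-left power point.

(1916, 2065)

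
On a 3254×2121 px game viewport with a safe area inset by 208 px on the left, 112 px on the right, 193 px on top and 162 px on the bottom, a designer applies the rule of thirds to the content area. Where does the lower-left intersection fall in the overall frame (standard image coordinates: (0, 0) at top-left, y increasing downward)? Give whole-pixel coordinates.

x = 1186 px, y = 1370 px

Content width = 3254 − 208 − 112 = 2934 px; content height = 2121 − 193 − 162 = 1766 px.
Lower-left is one-third across and two-thirds down within the content area.
x = 208 + 1 × 2934/3 = 208 + 978.00 ≈ 1186
y = 193 + 2 × 1766/3 = 193 + 1177.33 ≈ 1370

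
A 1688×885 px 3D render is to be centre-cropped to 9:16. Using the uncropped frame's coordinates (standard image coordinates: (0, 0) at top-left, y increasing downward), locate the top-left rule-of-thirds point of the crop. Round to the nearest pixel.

1688/885 > 9/16, so the 9:16 crop keeps the full height 885 and trims width to 885 × 9/16 = 497.81 px.
Left offset = (1688 − 497.81)/2 = 595.09 px; top offset = 0.
Top-left is one-third across and one-third down within the crop:
x = 595.09 + 1 × 497.81/3 ≈ 761; y = 0.00 + 1 × 885.00/3 ≈ 295.

(761, 295)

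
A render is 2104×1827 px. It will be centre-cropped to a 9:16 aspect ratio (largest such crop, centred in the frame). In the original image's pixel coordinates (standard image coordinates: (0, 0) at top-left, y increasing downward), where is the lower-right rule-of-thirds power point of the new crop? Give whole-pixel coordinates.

x = 1223 px, y = 1218 px

2104/1827 > 9/16, so the 9:16 crop keeps the full height 1827 and trims width to 1827 × 9/16 = 1027.69 px.
Left offset = (2104 − 1027.69)/2 = 538.16 px; top offset = 0.
Lower-right is two-thirds across and two-thirds down within the crop:
x = 538.16 + 2 × 1027.69/3 ≈ 1223; y = 0.00 + 2 × 1827.00/3 ≈ 1218.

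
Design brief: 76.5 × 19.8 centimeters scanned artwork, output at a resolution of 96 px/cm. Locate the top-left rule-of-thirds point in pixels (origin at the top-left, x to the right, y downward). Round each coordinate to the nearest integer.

In pixels the canvas is 76.5 × 96 = 7344 wide and 19.8 × 96 = 1900.8 tall.
The top-left point is one-third across and one-third down:
x = 1 × 7344/3 ≈ 2448; y = 1 × 1900.8/3 ≈ 634.

x = 2448 px, y = 634 px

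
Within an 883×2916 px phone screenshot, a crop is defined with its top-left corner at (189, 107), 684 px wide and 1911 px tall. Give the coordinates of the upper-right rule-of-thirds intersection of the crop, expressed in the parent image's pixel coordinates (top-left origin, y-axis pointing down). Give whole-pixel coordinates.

(645, 744)

One third of the crop width 684 is 228.00 px.
One third of the crop height 1911 is 637.00 px.
The upper-right point is two-thirds across and one-third down within the crop:
x = 189 + 2 × 228.00 ≈ 645; y = 107 + 1 × 637.00 ≈ 744.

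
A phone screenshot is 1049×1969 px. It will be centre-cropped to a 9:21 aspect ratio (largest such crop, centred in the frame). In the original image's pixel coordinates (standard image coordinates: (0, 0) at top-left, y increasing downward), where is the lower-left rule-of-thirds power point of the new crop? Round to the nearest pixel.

1049/1969 > 9/21, so the 9:21 crop keeps the full height 1969 and trims width to 1969 × 9/21 = 843.86 px.
Left offset = (1049 − 843.86)/2 = 102.57 px; top offset = 0.
Lower-left is one-third across and two-thirds down within the crop:
x = 102.57 + 1 × 843.86/3 ≈ 384; y = 0.00 + 2 × 1969.00/3 ≈ 1313.

x = 384 px, y = 1313 px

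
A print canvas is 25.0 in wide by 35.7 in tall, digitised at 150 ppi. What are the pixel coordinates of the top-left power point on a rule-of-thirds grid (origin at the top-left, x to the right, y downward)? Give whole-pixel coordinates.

In pixels the canvas is 25.0 × 150 = 3750 wide and 35.7 × 150 = 5355 tall.
The top-left point is one-third across and one-third down:
x = 1 × 3750/3 ≈ 1250; y = 1 × 5355/3 ≈ 1785.

x = 1250 px, y = 1785 px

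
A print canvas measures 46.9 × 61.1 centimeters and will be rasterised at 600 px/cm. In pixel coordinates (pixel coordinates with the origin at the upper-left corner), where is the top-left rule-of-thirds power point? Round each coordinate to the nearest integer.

x = 9380 px, y = 12220 px

In pixels the canvas is 46.9 × 600 = 28140 wide and 61.1 × 600 = 36660 tall.
The top-left point is one-third across and one-third down:
x = 1 × 28140/3 ≈ 9380; y = 1 × 36660/3 ≈ 12220.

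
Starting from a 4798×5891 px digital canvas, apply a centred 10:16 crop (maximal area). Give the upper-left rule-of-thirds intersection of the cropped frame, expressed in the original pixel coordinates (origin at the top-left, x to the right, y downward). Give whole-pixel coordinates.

x = 1785 px, y = 1964 px

4798/5891 > 10/16, so the 10:16 crop keeps the full height 5891 and trims width to 5891 × 10/16 = 3681.88 px.
Left offset = (4798 − 3681.88)/2 = 558.06 px; top offset = 0.
Upper-left is one-third across and one-third down within the crop:
x = 558.06 + 1 × 3681.88/3 ≈ 1785; y = 0.00 + 1 × 5891.00/3 ≈ 1964.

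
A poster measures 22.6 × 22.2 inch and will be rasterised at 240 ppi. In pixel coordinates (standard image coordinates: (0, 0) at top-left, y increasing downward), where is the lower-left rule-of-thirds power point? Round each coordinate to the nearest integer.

(1808, 3552)

In pixels the canvas is 22.6 × 240 = 5424 wide and 22.2 × 240 = 5328 tall.
The lower-left point is one-third across and two-thirds down:
x = 1 × 5424/3 ≈ 1808; y = 2 × 5328/3 ≈ 3552.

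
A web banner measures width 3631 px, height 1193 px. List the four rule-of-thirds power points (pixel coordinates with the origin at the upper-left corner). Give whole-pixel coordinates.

One third of 3631 is 1210.33; one third of 1193 is 397.67.
Vertical third lines at x = 1210 and x = 2421; horizontal third lines at y = 398 and y = 795.

(1210, 398), (2421, 398), (1210, 795), (2421, 795)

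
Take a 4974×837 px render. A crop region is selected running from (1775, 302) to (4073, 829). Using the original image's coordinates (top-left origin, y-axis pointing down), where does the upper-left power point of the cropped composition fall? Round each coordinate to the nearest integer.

Crop width = 4073 − 1775 = 2298 px; one third is 766.00 px.
Crop height = 829 − 302 = 527 px; one third is 175.67 px.
The upper-left point is one-third across and one-third down within the crop:
x = 1775 + 1 × 766.00 ≈ 2541; y = 302 + 1 × 175.67 ≈ 478.

x = 2541 px, y = 478 px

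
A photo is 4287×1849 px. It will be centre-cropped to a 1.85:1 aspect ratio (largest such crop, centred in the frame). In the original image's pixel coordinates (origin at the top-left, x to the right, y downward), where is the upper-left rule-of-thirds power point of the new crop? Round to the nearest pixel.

4287/1849 > 1.85/1, so the 1.85:1 crop keeps the full height 1849 and trims width to 1849 × 1.85/1 = 3420.65 px.
Left offset = (4287 − 3420.65)/2 = 433.17 px; top offset = 0.
Upper-left is one-third across and one-third down within the crop:
x = 433.17 + 1 × 3420.65/3 ≈ 1573; y = 0.00 + 1 × 1849.00/3 ≈ 616.

x = 1573 px, y = 616 px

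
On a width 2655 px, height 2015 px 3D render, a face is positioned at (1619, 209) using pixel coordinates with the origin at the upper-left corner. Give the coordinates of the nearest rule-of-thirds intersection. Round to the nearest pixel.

Third lines: x ∈ {885, 1770}, y ∈ {672, 1343}.
1619 is closer to x = 1770; 209 is closer to y = 672.
So the nearest intersection is the upper-right power point.

x = 1770 px, y = 672 px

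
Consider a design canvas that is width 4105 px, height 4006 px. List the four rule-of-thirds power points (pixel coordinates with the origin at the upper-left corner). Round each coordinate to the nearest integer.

(1368, 1335), (2737, 1335), (1368, 2671), (2737, 2671)

One third of 4105 is 1368.33; one third of 4006 is 1335.33.
Vertical third lines at x = 1368 and x = 2737; horizontal third lines at y = 1335 and y = 2671.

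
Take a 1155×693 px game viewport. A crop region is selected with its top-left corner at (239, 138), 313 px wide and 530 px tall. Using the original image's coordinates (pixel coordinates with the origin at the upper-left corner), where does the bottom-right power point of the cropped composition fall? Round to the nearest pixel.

(448, 491)

One third of the crop width 313 is 104.33 px.
One third of the crop height 530 is 176.67 px.
The bottom-right point is two-thirds across and two-thirds down within the crop:
x = 239 + 2 × 104.33 ≈ 448; y = 138 + 2 × 176.67 ≈ 491.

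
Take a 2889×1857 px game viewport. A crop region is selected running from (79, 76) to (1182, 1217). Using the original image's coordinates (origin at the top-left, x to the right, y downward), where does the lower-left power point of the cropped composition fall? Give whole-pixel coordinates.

(447, 837)

Crop width = 1182 − 79 = 1103 px; one third is 367.67 px.
Crop height = 1217 − 76 = 1141 px; one third is 380.33 px.
The lower-left point is one-third across and two-thirds down within the crop:
x = 79 + 1 × 367.67 ≈ 447; y = 76 + 2 × 380.33 ≈ 837.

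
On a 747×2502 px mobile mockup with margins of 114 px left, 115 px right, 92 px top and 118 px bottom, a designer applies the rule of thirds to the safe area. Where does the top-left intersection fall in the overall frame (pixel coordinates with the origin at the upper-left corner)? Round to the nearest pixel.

Content width = 747 − 114 − 115 = 518 px; content height = 2502 − 92 − 118 = 2292 px.
Top-left is one-third across and one-third down within the safe area.
x = 114 + 1 × 518/3 = 114 + 172.67 ≈ 287
y = 92 + 1 × 2292/3 = 92 + 764.00 ≈ 856

(287, 856)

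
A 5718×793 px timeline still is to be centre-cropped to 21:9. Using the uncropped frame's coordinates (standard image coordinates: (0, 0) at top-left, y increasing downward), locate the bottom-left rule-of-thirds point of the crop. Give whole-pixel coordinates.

(2551, 529)

5718/793 > 21/9, so the 21:9 crop keeps the full height 793 and trims width to 793 × 21/9 = 1850.33 px.
Left offset = (5718 − 1850.33)/2 = 1933.83 px; top offset = 0.
Bottom-left is one-third across and two-thirds down within the crop:
x = 1933.83 + 1 × 1850.33/3 ≈ 2551; y = 0.00 + 2 × 793.00/3 ≈ 529.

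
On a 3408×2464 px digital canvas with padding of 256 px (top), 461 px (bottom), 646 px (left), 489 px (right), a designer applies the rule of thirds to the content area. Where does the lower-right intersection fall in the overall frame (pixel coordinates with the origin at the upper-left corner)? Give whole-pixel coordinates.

x = 2161 px, y = 1421 px

Content width = 3408 − 646 − 489 = 2273 px; content height = 2464 − 256 − 461 = 1747 px.
Lower-right is two-thirds across and two-thirds down within the content area.
x = 646 + 2 × 2273/3 = 646 + 1515.33 ≈ 2161
y = 256 + 2 × 1747/3 = 256 + 1164.67 ≈ 1421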